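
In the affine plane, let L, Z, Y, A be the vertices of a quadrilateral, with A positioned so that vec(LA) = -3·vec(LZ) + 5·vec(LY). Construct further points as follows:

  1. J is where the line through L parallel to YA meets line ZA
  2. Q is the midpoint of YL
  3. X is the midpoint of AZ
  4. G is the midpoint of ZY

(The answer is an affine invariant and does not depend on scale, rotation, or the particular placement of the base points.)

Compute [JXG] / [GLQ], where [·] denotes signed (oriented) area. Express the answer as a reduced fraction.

[JXG]:[GLQ] = 7

Assign L = (0, 0), Z = (1, 0), Y = (0, 1), A = (-3, 5) — the answer is frame-independent, so this choice is without loss of generality.
1. J is where the line through L parallel to YA meets line ZA ⇒ J = (-15, 20)
2. Q is the midpoint of YL ⇒ Q = (0, 1/2)
3. X is the midpoint of AZ ⇒ X = (-1, 5/2)
4. G is the midpoint of ZY ⇒ G = (1/2, 1/2)
2·[JXG] = -7/4, 2·[GLQ] = -1/4
[JXG]:[GLQ] = -7/4:-1/4 = 7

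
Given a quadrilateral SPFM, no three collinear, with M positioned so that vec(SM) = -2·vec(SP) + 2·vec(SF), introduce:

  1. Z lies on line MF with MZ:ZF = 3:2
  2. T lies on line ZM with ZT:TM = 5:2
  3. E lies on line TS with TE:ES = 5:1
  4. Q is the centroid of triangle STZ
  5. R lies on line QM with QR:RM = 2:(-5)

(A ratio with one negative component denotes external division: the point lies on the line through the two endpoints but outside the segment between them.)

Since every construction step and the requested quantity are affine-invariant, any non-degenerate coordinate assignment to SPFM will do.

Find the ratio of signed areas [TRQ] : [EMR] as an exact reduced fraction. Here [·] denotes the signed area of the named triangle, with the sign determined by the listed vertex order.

Choose coordinates S = (0, 0), P = (1, 0), F = (0, 1), M = (-2, 2).
1. Z lies on line MF with MZ:ZF = 3:2 ⇒ Z = (-4/5, 7/5)
2. T lies on line ZM with ZT:TM = 5:2 ⇒ T = (-58/35, 64/35)
3. E lies on line TS with TE:ES = 5:1 ⇒ E = (-29/105, 32/105)
4. Q is the centroid of triangle STZ ⇒ Q = (-86/105, 113/105)
5. R lies on line QM with QR:RM = 2:(-5) ⇒ R = (-2/63, 29/63)
2·[TRQ] = -8/105, 2·[EMR] = -43/63
[TRQ]:[EMR] = -8/105:-43/63 = 24/215

[TRQ]:[EMR] = 24/215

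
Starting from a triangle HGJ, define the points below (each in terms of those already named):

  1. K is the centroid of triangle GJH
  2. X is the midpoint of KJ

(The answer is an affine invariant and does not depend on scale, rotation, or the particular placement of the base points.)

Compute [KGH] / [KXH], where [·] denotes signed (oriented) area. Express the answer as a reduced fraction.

[KGH]:[KXH] = -2

Choose coordinates H = (0, 0), G = (1, 0), J = (0, 1).
1. K is the centroid of triangle GJH ⇒ K = (1/3, 1/3)
2. X is the midpoint of KJ ⇒ X = (1/6, 2/3)
2·[KGH] = -1/3, 2·[KXH] = 1/6
[KGH]:[KXH] = -1/3:1/6 = -2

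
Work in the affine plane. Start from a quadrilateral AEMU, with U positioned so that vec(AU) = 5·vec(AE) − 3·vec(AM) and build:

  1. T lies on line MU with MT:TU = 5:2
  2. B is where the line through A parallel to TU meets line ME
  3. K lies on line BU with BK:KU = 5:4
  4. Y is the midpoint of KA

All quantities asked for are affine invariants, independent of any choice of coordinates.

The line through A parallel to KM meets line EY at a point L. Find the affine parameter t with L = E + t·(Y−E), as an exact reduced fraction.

t = 16/7

Choose coordinates A = (0, 0), E = (1, 0), M = (0, 1), U = (5, -3).
1. T lies on line MU with MT:TU = 5:2 ⇒ T = (25/7, -13/7)
2. B is where the line through A parallel to TU meets line ME ⇒ B = (5, -4)
3. K lies on line BU with BK:KU = 5:4 ⇒ K = (5, -31/9)
4. Y is the midpoint of KA ⇒ Y = (5/2, -31/18)
through A parallel to KM: direction (-5, 40/9); meets EY at L = (31/7, -248/63)
L = E + t·(Y−E) with t = 16/7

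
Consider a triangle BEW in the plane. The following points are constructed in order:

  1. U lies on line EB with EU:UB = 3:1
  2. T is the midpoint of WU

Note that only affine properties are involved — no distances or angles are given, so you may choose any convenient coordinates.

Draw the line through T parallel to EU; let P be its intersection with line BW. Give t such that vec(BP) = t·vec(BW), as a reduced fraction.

t = 1/2

Choose coordinates B = (0, 0), E = (1, 0), W = (0, 1).
1. U lies on line EB with EU:UB = 3:1 ⇒ U = (1/4, 0)
2. T is the midpoint of WU ⇒ T = (1/8, 1/2)
through T parallel to EU: direction (-3/4, 0); meets BW at P = (0, 1/2)
P = B + t·(W−B) with t = 1/2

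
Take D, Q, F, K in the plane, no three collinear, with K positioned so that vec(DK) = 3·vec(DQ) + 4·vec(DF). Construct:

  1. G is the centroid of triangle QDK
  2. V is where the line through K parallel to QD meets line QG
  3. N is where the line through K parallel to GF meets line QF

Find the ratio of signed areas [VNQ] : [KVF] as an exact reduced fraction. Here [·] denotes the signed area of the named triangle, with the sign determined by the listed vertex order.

[VNQ]:[KVF] = 14/3

Assign D = (0, 0), Q = (1, 0), F = (0, 1), K = (3, 4) — the answer is frame-independent, so this choice is without loss of generality.
1. G is the centroid of triangle QDK ⇒ G = (4/3, 4/3)
2. V is where the line through K parallel to QD meets line QG ⇒ V = (2, 4)
3. N is where the line through K parallel to GF meets line QF ⇒ N = (-9/5, 14/5)
2·[VNQ] = 14, 2·[KVF] = 3
[VNQ]:[KVF] = 14:3 = 14/3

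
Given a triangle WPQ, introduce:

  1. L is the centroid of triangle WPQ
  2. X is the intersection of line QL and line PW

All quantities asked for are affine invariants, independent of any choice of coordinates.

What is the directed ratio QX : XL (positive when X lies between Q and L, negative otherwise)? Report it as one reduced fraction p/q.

QX:XL = -3

Choose coordinates W = (0, 0), P = (1, 0), Q = (0, 1).
1. L is the centroid of triangle WPQ ⇒ L = (1/3, 1/3)
2. X is the intersection of line QL and line PW ⇒ X = (1/2, 0)
X = Q + t·(L−Q) with t = 3/2, so QX:XL = t:(1−t) = 3/2:-1/2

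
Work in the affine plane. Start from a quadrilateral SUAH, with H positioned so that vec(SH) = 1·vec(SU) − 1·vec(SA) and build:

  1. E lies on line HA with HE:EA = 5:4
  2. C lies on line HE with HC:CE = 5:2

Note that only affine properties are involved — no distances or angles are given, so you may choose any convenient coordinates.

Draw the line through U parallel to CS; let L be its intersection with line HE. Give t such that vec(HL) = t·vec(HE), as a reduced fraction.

Set S = (0, 0), U = (1, 0), A = (0, 1), H = (1, -1); any affine frame gives the same invariant.
1. E lies on line HA with HE:EA = 5:4 ⇒ E = (4/9, 1/9)
2. C lies on line HE with HC:CE = 5:2 ⇒ C = (38/63, -13/63)
through U parallel to CS: direction (-38/63, 13/63); meets HE at L = (25/63, 13/63)
L = H + t·(E−H) with t = 38/35

t = 38/35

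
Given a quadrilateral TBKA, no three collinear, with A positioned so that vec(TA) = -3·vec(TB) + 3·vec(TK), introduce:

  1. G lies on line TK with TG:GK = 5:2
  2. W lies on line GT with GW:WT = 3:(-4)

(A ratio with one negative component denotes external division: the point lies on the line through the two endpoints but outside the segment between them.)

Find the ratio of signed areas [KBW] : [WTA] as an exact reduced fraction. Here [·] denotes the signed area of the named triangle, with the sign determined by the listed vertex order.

Set T = (0, 0), B = (1, 0), K = (0, 1), A = (-3, 3); any affine frame gives the same invariant.
1. G lies on line TK with TG:GK = 5:2 ⇒ G = (0, 5/7)
2. W lies on line GT with GW:WT = 3:(-4) ⇒ W = (0, 20/7)
2·[KBW] = 13/7, 2·[WTA] = -60/7
[KBW]:[WTA] = 13/7:-60/7 = -13/60

[KBW]:[WTA] = -13/60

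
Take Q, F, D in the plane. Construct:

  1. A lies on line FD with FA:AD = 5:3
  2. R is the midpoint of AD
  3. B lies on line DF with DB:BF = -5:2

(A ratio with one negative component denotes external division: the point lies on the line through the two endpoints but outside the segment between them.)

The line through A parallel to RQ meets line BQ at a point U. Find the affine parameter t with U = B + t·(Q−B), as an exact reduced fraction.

t = 62/71

Work in coordinates with Q = (0, 0), F = (1, 0), D = (0, 1).
1. A lies on line FD with FA:AD = 5:3 ⇒ A = (3/8, 5/8)
2. R is the midpoint of AD ⇒ R = (3/16, 13/16)
3. B lies on line DF with DB:BF = -5:2 ⇒ B = (5/3, -2/3)
through A parallel to RQ: direction (-3/16, -13/16); meets BQ at U = (15/71, -6/71)
U = B + t·(Q−B) with t = 62/71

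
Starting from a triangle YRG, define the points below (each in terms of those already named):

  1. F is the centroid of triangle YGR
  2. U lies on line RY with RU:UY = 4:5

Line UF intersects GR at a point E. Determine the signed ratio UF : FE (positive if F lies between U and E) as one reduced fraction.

Work in coordinates with Y = (0, 0), R = (1, 0), G = (0, 1).
1. F is the centroid of triangle YGR ⇒ F = (1/3, 1/3)
2. U lies on line RY with RU:UY = 4:5 ⇒ U = (5/9, 0)
line UF meets GR at E = (-1/3, 4/3)
F = U + t·(E−U) with t = 1/4, so UF:FE = 1/4:3/4

UF:FE = 1/3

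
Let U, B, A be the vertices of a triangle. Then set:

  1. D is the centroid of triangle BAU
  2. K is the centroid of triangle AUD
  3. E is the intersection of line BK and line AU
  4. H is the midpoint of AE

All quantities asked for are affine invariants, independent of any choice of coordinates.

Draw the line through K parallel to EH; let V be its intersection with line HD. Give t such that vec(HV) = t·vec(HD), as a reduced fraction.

Assign U = (0, 0), B = (1, 0), A = (0, 1) — the answer is frame-independent, so this choice is without loss of generality.
1. D is the centroid of triangle BAU ⇒ D = (1/3, 1/3)
2. K is the centroid of triangle AUD ⇒ K = (1/9, 4/9)
3. E is the intersection of line BK and line AU ⇒ E = (0, 1/2)
4. H is the midpoint of AE ⇒ H = (0, 3/4)
through K parallel to EH: direction (0, 1/4); meets HD at V = (1/9, 11/18)
V = H + t·(D−H) with t = 1/3

t = 1/3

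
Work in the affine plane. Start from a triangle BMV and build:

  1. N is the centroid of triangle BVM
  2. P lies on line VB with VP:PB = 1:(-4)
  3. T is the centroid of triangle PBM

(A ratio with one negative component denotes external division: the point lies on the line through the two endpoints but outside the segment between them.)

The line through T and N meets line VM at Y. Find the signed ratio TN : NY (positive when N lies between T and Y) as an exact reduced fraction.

TN:NY = -1/3

Assign B = (0, 0), M = (1, 0), V = (0, 1) — the answer is frame-independent, so this choice is without loss of generality.
1. N is the centroid of triangle BVM ⇒ N = (1/3, 1/3)
2. P lies on line VB with VP:PB = 1:(-4) ⇒ P = (0, 4/3)
3. T is the centroid of triangle PBM ⇒ T = (1/3, 4/9)
line TN meets VM at Y = (1/3, 2/3)
N = T + t·(Y−T) with t = -1/2, so TN:NY = -1/2:3/2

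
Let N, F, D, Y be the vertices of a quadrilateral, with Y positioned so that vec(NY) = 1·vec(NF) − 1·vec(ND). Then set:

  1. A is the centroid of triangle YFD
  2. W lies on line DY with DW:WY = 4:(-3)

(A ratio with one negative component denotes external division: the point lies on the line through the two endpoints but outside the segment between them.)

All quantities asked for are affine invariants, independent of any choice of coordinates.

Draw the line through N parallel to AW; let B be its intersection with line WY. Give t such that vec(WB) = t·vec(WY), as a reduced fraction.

t = 14/3

Set N = (0, 0), F = (1, 0), D = (0, 1), Y = (1, -1); any affine frame gives the same invariant.
1. A is the centroid of triangle YFD ⇒ A = (2/3, 0)
2. W lies on line DY with DW:WY = 4:(-3) ⇒ W = (4, -7)
through N parallel to AW: direction (10/3, -7); meets WY at B = (-10, 21)
B = W + t·(Y−W) with t = 14/3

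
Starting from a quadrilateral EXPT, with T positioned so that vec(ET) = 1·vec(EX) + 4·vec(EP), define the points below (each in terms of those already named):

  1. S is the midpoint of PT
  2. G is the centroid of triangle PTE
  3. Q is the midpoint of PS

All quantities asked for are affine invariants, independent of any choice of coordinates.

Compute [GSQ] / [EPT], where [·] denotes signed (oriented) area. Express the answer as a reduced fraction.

Work in coordinates with E = (0, 0), X = (1, 0), P = (0, 1), T = (1, 4).
1. S is the midpoint of PT ⇒ S = (1/2, 5/2)
2. G is the centroid of triangle PTE ⇒ G = (1/3, 5/3)
3. Q is the midpoint of PS ⇒ Q = (1/4, 7/4)
2·[GSQ] = 1/12, 2·[EPT] = -1
[GSQ]:[EPT] = 1/12:-1 = -1/12

[GSQ]:[EPT] = -1/12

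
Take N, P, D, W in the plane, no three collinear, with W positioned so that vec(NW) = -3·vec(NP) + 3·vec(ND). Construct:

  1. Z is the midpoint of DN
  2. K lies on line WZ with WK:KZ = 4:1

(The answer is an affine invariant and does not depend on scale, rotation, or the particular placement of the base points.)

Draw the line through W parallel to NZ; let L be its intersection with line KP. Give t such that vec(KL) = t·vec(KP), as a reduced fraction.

Set N = (0, 0), P = (1, 0), D = (0, 1), W = (-3, 3); any affine frame gives the same invariant.
1. Z is the midpoint of DN ⇒ Z = (0, 1/2)
2. K lies on line WZ with WK:KZ = 4:1 ⇒ K = (-3/5, 1)
through W parallel to NZ: direction (0, 1/2); meets KP at L = (-3, 5/2)
L = K + t·(P−K) with t = -3/2

t = -3/2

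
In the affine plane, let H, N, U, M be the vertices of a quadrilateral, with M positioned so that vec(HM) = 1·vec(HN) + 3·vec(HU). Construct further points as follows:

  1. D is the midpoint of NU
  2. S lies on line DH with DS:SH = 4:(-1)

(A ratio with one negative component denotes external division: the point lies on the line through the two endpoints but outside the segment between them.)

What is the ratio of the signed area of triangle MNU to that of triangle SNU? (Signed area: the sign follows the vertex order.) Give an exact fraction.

[MNU]:[SNU] = -9/4

Choose coordinates H = (0, 0), N = (1, 0), U = (0, 1), M = (1, 3).
1. D is the midpoint of NU ⇒ D = (1/2, 1/2)
2. S lies on line DH with DS:SH = 4:(-1) ⇒ S = (-1/6, -1/6)
2·[MNU] = -3, 2·[SNU] = 4/3
[MNU]:[SNU] = -3:4/3 = -9/4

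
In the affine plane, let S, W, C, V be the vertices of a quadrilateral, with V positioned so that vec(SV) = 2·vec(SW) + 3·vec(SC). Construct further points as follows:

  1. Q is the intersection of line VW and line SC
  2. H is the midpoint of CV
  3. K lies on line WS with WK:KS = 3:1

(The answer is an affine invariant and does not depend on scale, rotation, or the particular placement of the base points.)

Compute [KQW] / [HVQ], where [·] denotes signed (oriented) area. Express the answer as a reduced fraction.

[KQW]:[HVQ] = -9/16

Set S = (0, 0), W = (1, 0), C = (0, 1), V = (2, 3); any affine frame gives the same invariant.
1. Q is the intersection of line VW and line SC ⇒ Q = (0, -3)
2. H is the midpoint of CV ⇒ H = (1, 2)
3. K lies on line WS with WK:KS = 3:1 ⇒ K = (1/4, 0)
2·[KQW] = 9/4, 2·[HVQ] = -4
[KQW]:[HVQ] = 9/4:-4 = -9/16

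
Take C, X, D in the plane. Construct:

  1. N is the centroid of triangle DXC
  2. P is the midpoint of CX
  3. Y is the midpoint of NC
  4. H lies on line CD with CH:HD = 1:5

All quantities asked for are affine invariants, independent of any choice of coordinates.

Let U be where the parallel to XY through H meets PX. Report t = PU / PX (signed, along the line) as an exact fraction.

Work in coordinates with C = (0, 0), X = (1, 0), D = (0, 1).
1. N is the centroid of triangle DXC ⇒ N = (1/3, 1/3)
2. P is the midpoint of CX ⇒ P = (1/2, 0)
3. Y is the midpoint of NC ⇒ Y = (1/6, 1/6)
4. H lies on line CD with CH:HD = 1:5 ⇒ H = (0, 1/6)
through H parallel to XY: direction (-5/6, 1/6); meets PX at U = (5/6, 0)
U = P + t·(X−P) with t = 2/3

t = 2/3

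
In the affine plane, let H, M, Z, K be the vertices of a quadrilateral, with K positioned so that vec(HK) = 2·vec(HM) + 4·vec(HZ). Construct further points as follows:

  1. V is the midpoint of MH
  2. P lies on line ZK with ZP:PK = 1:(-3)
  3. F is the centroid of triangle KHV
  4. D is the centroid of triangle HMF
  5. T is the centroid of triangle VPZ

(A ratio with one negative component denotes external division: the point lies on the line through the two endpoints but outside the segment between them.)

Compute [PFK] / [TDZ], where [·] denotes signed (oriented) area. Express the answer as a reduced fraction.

[PFK]:[TDZ] = 297/65

Work in coordinates with H = (0, 0), M = (1, 0), Z = (0, 1), K = (2, 4).
1. V is the midpoint of MH ⇒ V = (1/2, 0)
2. P lies on line ZK with ZP:PK = 1:(-3) ⇒ P = (-1, -1/2)
3. F is the centroid of triangle KHV ⇒ F = (5/6, 4/3)
4. D is the centroid of triangle HMF ⇒ D = (11/18, 4/9)
5. T is the centroid of triangle VPZ ⇒ T = (-1/6, 1/6)
2·[PFK] = 11/4, 2·[TDZ] = 65/108
[PFK]:[TDZ] = 11/4:65/108 = 297/65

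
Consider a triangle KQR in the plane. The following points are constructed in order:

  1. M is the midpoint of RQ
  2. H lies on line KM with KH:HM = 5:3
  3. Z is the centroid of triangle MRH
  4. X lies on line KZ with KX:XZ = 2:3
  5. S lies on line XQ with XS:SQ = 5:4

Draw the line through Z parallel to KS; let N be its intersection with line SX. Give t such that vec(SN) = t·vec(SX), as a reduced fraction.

t = 5/2

Choose coordinates K = (0, 0), Q = (1, 0), R = (0, 1).
1. M is the midpoint of RQ ⇒ M = (1/2, 1/2)
2. H lies on line KM with KH:HM = 5:3 ⇒ H = (5/16, 5/16)
3. Z is the centroid of triangle MRH ⇒ Z = (13/48, 29/48)
4. X lies on line KZ with KX:XZ = 2:3 ⇒ X = (13/120, 29/120)
5. S lies on line XQ with XS:SQ = 5:4 ⇒ S = (163/270, 29/270)
through Z parallel to KS: direction (163/270, 29/270); meets SX at N = (-457/720, 319/720)
N = S + t·(X−S) with t = 5/2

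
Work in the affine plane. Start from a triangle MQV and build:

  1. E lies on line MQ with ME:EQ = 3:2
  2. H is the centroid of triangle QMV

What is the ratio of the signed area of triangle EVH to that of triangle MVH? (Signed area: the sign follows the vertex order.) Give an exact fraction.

Work in coordinates with M = (0, 0), Q = (1, 0), V = (0, 1).
1. E lies on line MQ with ME:EQ = 3:2 ⇒ E = (3/5, 0)
2. H is the centroid of triangle QMV ⇒ H = (1/3, 1/3)
2·[EVH] = 1/15, 2·[MVH] = -1/3
[EVH]:[MVH] = 1/15:-1/3 = -1/5

[EVH]:[MVH] = -1/5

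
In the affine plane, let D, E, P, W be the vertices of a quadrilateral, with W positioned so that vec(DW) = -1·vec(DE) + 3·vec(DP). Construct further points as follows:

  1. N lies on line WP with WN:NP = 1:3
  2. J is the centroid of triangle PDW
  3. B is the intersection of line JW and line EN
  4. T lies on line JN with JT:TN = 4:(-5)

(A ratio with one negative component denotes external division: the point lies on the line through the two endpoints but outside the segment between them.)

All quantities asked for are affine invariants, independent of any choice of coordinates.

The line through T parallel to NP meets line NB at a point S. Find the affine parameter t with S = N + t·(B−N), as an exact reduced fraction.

t = 25

Assign D = (0, 0), E = (1, 0), P = (0, 1), W = (-1, 3) — the answer is frame-independent, so this choice is without loss of generality.
1. N lies on line WP with WN:NP = 1:3 ⇒ N = (-3/4, 5/2)
2. J is the centroid of triangle PDW ⇒ J = (-1/3, 4/3)
3. B is the intersection of line JW and line EN ⇒ B = (-13/15, 8/3)
4. T lies on line JN with JT:TN = 4:(-5) ⇒ T = (4/3, -10/3)
through T parallel to NP: direction (3/4, -3/2); meets NB at S = (-11/3, 20/3)
S = N + t·(B−N) with t = 25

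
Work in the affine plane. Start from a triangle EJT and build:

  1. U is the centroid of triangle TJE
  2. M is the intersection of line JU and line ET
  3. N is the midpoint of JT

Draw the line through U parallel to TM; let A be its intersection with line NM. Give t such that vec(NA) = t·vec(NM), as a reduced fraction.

Assign E = (0, 0), J = (1, 0), T = (0, 1) — the answer is frame-independent, so this choice is without loss of generality.
1. U is the centroid of triangle TJE ⇒ U = (1/3, 1/3)
2. M is the intersection of line JU and line ET ⇒ M = (0, 1/2)
3. N is the midpoint of JT ⇒ N = (1/2, 1/2)
through U parallel to TM: direction (0, -1/2); meets NM at A = (1/3, 1/2)
A = N + t·(M−N) with t = 1/3

t = 1/3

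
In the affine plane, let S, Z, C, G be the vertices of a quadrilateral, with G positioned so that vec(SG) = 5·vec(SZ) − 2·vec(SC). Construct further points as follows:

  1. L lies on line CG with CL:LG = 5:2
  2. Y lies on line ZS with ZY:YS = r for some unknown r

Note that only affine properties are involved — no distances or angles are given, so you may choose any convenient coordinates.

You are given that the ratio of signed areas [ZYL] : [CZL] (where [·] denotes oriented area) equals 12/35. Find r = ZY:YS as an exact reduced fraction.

r = 3/4

Work in coordinates with S = (0, 0), Z = (1, 0), C = (0, 1), G = (5, -2).
1. L lies on line CG with CL:LG = 5:2 ⇒ L = (25/7, -8/7)
2. With ZY:YS = r, write λ = r/(r+1) so Y = Z + λ·(S−Z); Y is affine-linear in λ
Every point depending on Y is an affine combination of Y and λ-independent points, so each such coordinate is linear in λ; the λ² term in each signed area is a multiple of (S−Z)×(S−Z) = 0, so 2·[ZYL] and 2·[CZL] are each linear in λ. Evaluating at λ=0 and λ=1:
  2·[ZYL] = 8/7·λ,   2·[CZL] = 10/7
So [ZYL]:[CZL] = (8/7·λ) / (10/7). Setting this equal to 12/35:
  8/7·λ = 12/35·(10/7)  ⇒  λ = 3/7
Then r = λ/(1−λ) = (3/7)/(4/7) = 3/4. Check: with r = 3/4, Y = (4/7, 0) and [ZYL]:[CZL] = 12/35 as required.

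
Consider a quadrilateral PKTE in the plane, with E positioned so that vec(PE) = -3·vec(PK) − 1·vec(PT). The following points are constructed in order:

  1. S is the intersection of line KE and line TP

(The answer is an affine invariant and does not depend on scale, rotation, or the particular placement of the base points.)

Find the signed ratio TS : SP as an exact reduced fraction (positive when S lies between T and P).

TS:SP = -5

Choose coordinates P = (0, 0), K = (1, 0), T = (0, 1), E = (-3, -1).
1. S is the intersection of line KE and line TP ⇒ S = (0, -1/4)
S = T + t·(P−T) with t = 5/4, so TS:SP = t:(1−t) = 5/4:-1/4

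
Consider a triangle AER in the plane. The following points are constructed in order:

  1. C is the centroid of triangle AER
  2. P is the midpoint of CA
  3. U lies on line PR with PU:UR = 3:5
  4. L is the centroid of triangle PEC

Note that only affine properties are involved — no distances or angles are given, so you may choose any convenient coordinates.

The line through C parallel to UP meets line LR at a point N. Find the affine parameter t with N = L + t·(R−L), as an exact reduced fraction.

Work in coordinates with A = (0, 0), E = (1, 0), R = (0, 1).
1. C is the centroid of triangle AER ⇒ C = (1/3, 1/3)
2. P is the midpoint of CA ⇒ P = (1/6, 1/6)
3. U lies on line PR with PU:UR = 3:5 ⇒ U = (5/48, 23/48)
4. L is the centroid of triangle PEC ⇒ L = (1/2, 1/6)
through C parallel to UP: direction (1/16, -5/16); meets LR at N = (3/10, 1/2)
N = L + t·(R−L) with t = 2/5

t = 2/5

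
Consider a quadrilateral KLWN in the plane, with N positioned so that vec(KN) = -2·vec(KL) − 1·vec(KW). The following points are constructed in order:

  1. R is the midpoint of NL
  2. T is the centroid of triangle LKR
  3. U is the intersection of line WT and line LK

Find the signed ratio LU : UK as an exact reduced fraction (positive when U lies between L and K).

LU:UK = 6

Set K = (0, 0), L = (1, 0), W = (0, 1), N = (-2, -1); any affine frame gives the same invariant.
1. R is the midpoint of NL ⇒ R = (-1/2, -1/2)
2. T is the centroid of triangle LKR ⇒ T = (1/6, -1/6)
3. U is the intersection of line WT and line LK ⇒ U = (1/7, 0)
U = L + t·(K−L) with t = 6/7, so LU:UK = t:(1−t) = 6/7:1/7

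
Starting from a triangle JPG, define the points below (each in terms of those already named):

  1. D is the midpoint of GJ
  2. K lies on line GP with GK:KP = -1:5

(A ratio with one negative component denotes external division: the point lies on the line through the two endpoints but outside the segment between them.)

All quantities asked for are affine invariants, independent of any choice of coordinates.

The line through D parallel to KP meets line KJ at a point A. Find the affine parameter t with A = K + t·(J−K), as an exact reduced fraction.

t = 1/2

Assign J = (0, 0), P = (1, 0), G = (0, 1) — the answer is frame-independent, so this choice is without loss of generality.
1. D is the midpoint of GJ ⇒ D = (0, 1/2)
2. K lies on line GP with GK:KP = -1:5 ⇒ K = (-1/4, 5/4)
through D parallel to KP: direction (5/4, -5/4); meets KJ at A = (-1/8, 5/8)
A = K + t·(J−K) with t = 1/2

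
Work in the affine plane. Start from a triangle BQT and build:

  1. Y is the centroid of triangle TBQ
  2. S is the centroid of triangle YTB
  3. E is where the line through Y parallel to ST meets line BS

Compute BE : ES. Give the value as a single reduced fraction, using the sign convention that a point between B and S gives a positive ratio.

BE:ES = -2

Work in coordinates with B = (0, 0), Q = (1, 0), T = (0, 1).
1. Y is the centroid of triangle TBQ ⇒ Y = (1/3, 1/3)
2. S is the centroid of triangle YTB ⇒ S = (1/9, 4/9)
3. E is where the line through Y parallel to ST meets line BS ⇒ E = (2/9, 8/9)
E = B + t·(S−B) with t = 2, so BE:ES = t:(1−t) = 2:-1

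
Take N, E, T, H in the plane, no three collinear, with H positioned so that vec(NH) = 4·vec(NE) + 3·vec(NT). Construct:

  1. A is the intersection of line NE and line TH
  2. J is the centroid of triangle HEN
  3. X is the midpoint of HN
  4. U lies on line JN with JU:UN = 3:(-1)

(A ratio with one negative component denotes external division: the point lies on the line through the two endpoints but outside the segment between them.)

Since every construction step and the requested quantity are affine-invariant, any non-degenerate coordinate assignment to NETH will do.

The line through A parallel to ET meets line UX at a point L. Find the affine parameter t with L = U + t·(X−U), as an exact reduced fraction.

t = -4/29

Work in coordinates with N = (0, 0), E = (1, 0), T = (0, 1), H = (4, 3).
1. A is the intersection of line NE and line TH ⇒ A = (-2, 0)
2. J is the centroid of triangle HEN ⇒ J = (5/3, 1)
3. X is the midpoint of HN ⇒ X = (2, 3/2)
4. U lies on line JN with JU:UN = 3:(-1) ⇒ U = (-5/6, -1/2)
through A parallel to ET: direction (-1, 1); meets UX at L = (-71/58, -45/58)
L = U + t·(X−U) with t = -4/29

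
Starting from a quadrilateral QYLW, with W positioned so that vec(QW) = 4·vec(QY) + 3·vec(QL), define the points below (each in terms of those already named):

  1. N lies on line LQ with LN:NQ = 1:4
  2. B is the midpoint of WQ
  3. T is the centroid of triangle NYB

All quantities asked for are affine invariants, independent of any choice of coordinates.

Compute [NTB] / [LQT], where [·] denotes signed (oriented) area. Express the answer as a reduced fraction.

Assign Q = (0, 0), Y = (1, 0), L = (0, 1), W = (4, 3) — the answer is frame-independent, so this choice is without loss of generality.
1. N lies on line LQ with LN:NQ = 1:4 ⇒ N = (0, 4/5)
2. B is the midpoint of WQ ⇒ B = (2, 3/2)
3. T is the centroid of triangle NYB ⇒ T = (1, 23/30)
2·[NTB] = 23/30, 2·[LQT] = 1
[NTB]:[LQT] = 23/30:1 = 23/30

[NTB]:[LQT] = 23/30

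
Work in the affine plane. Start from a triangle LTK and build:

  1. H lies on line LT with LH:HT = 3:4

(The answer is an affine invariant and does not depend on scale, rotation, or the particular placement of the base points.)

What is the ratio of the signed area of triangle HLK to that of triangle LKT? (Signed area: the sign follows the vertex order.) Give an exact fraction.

[HLK]:[LKT] = 3/7

Set L = (0, 0), T = (1, 0), K = (0, 1); any affine frame gives the same invariant.
1. H lies on line LT with LH:HT = 3:4 ⇒ H = (3/7, 0)
2·[HLK] = -3/7, 2·[LKT] = -1
[HLK]:[LKT] = -3/7:-1 = 3/7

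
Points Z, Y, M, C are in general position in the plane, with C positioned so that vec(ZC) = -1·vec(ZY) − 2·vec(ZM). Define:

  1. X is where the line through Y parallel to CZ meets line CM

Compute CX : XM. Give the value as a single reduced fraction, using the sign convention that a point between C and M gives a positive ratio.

CX:XM = -2/3

Choose coordinates Z = (0, 0), Y = (1, 0), M = (0, 1), C = (-1, -2).
1. X is where the line through Y parallel to CZ meets line CM ⇒ X = (-3, -8)
X = C + t·(M−C) with t = -2, so CX:XM = t:(1−t) = -2:3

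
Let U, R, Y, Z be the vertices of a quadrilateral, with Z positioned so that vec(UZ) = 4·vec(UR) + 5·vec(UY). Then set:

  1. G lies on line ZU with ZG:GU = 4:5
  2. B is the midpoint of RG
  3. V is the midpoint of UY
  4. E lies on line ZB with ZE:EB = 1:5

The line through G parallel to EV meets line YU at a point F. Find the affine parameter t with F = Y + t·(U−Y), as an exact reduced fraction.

Choose coordinates U = (0, 0), R = (1, 0), Y = (0, 1), Z = (4, 5).
1. G lies on line ZU with ZG:GU = 4:5 ⇒ G = (20/9, 25/9)
2. B is the midpoint of RG ⇒ B = (29/18, 25/18)
3. V is the midpoint of UY ⇒ V = (0, 1/2)
4. E lies on line ZB with ZE:EB = 1:5 ⇒ E = (389/108, 475/108)
through G parallel to EV: direction (-389/108, -421/108); meets YU at F = (0, 145/389)
F = Y + t·(U−Y) with t = 244/389

t = 244/389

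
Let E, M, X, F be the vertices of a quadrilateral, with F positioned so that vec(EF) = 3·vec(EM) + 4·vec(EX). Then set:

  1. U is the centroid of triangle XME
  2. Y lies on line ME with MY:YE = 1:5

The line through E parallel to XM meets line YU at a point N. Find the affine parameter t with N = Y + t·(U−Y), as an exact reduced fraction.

Choose coordinates E = (0, 0), M = (1, 0), X = (0, 1), F = (3, 4).
1. U is the centroid of triangle XME ⇒ U = (1/3, 1/3)
2. Y lies on line ME with MY:YE = 1:5 ⇒ Y = (5/6, 0)
through E parallel to XM: direction (1, -1); meets YU at N = (-5/3, 5/3)
N = Y + t·(U−Y) with t = 5

t = 5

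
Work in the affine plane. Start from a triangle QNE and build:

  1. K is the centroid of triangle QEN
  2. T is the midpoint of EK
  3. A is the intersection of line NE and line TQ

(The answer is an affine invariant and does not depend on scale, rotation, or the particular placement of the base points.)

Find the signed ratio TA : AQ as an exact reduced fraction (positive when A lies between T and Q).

Assign Q = (0, 0), N = (1, 0), E = (0, 1) — the answer is frame-independent, so this choice is without loss of generality.
1. K is the centroid of triangle QEN ⇒ K = (1/3, 1/3)
2. T is the midpoint of EK ⇒ T = (1/6, 2/3)
3. A is the intersection of line NE and line TQ ⇒ A = (1/5, 4/5)
A = T + t·(Q−T) with t = -1/5, so TA:AQ = t:(1−t) = -1/5:6/5

TA:AQ = -1/6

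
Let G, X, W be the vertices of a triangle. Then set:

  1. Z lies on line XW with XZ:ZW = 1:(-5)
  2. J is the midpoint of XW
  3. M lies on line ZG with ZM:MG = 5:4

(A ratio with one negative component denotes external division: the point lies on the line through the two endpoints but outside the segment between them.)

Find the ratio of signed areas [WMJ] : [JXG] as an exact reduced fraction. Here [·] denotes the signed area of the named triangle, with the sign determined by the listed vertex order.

Work in coordinates with G = (0, 0), X = (1, 0), W = (0, 1).
1. Z lies on line XW with XZ:ZW = 1:(-5) ⇒ Z = (5/4, -1/4)
2. J is the midpoint of XW ⇒ J = (1/2, 1/2)
3. M lies on line ZG with ZM:MG = 5:4 ⇒ M = (5/9, -1/9)
2·[WMJ] = 5/18, 2·[JXG] = -1/2
[WMJ]:[JXG] = 5/18:-1/2 = -5/9

[WMJ]:[JXG] = -5/9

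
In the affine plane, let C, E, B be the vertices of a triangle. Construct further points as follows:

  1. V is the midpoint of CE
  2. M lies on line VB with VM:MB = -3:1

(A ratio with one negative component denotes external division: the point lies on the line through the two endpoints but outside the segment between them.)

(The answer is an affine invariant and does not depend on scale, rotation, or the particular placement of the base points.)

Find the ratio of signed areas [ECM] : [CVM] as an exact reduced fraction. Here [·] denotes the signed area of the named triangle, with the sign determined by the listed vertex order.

Choose coordinates C = (0, 0), E = (1, 0), B = (0, 1).
1. V is the midpoint of CE ⇒ V = (1/2, 0)
2. M lies on line VB with VM:MB = -3:1 ⇒ M = (-1/4, 3/2)
2·[ECM] = -3/2, 2·[CVM] = 3/4
[ECM]:[CVM] = -3/2:3/4 = -2

[ECM]:[CVM] = -2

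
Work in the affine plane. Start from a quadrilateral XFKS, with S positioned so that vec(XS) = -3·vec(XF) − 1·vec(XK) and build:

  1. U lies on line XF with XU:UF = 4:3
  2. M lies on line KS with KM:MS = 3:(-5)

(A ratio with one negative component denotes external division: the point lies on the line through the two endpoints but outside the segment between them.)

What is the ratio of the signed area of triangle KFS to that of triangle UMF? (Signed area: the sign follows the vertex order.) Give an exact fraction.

[KFS]:[UMF] = 35/12

Set X = (0, 0), F = (1, 0), K = (0, 1), S = (-3, -1); any affine frame gives the same invariant.
1. U lies on line XF with XU:UF = 4:3 ⇒ U = (4/7, 0)
2. M lies on line KS with KM:MS = 3:(-5) ⇒ M = (9/2, 4)
2·[KFS] = -5, 2·[UMF] = -12/7
[KFS]:[UMF] = -5:-12/7 = 35/12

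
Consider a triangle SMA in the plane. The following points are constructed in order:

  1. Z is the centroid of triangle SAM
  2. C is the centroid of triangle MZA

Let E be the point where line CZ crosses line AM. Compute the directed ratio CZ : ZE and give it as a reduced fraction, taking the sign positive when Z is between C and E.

Assign S = (0, 0), M = (1, 0), A = (0, 1) — the answer is frame-independent, so this choice is without loss of generality.
1. Z is the centroid of triangle SAM ⇒ Z = (1/3, 1/3)
2. C is the centroid of triangle MZA ⇒ C = (4/9, 4/9)
line CZ meets AM at E = (1/2, 1/2)
Z = C + t·(E−C) with t = -2, so CZ:ZE = -2:3

CZ:ZE = -2/3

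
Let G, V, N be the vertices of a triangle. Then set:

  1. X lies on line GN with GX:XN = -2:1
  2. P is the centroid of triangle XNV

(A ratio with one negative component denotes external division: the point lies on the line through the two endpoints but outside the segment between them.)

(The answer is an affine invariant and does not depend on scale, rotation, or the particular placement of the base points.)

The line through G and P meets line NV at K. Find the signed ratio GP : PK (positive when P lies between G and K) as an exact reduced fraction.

Assign G = (0, 0), V = (1, 0), N = (0, 1) — the answer is frame-independent, so this choice is without loss of generality.
1. X lies on line GN with GX:XN = -2:1 ⇒ X = (0, 2)
2. P is the centroid of triangle XNV ⇒ P = (1/3, 1)
line GP meets NV at K = (1/4, 3/4)
P = G + t·(K−G) with t = 4/3, so GP:PK = 4/3:-1/3

GP:PK = -4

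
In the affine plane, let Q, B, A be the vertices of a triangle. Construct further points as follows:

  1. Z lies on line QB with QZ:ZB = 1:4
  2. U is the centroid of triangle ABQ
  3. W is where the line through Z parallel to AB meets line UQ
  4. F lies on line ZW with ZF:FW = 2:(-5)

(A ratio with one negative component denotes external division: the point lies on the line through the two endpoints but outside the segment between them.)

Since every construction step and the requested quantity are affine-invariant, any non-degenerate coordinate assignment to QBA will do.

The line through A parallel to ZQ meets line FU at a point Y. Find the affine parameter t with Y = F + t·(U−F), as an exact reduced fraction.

Set Q = (0, 0), B = (1, 0), A = (0, 1); any affine frame gives the same invariant.
1. Z lies on line QB with QZ:ZB = 1:4 ⇒ Z = (1/5, 0)
2. U is the centroid of triangle ABQ ⇒ U = (1/3, 1/3)
3. W is where the line through Z parallel to AB meets line UQ ⇒ W = (1/10, 1/10)
4. F lies on line ZW with ZF:FW = 2:(-5) ⇒ F = (4/15, -1/15)
through A parallel to ZQ: direction (-1/5, 0); meets FU at Y = (4/9, 1)
Y = F + t·(U−F) with t = 8/3

t = 8/3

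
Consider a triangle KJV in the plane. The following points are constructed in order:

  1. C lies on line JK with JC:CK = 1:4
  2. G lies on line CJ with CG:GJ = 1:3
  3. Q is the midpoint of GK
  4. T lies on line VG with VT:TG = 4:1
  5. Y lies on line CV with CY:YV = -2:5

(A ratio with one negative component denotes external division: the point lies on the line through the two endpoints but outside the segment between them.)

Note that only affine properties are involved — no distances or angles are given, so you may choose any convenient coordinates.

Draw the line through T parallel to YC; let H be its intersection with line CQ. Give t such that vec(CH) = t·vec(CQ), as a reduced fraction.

Set K = (0, 0), J = (1, 0), V = (0, 1); any affine frame gives the same invariant.
1. C lies on line JK with JC:CK = 1:4 ⇒ C = (4/5, 0)
2. G lies on line CJ with CG:GJ = 1:3 ⇒ G = (17/20, 0)
3. Q is the midpoint of GK ⇒ Q = (17/40, 0)
4. T lies on line VG with VT:TG = 4:1 ⇒ T = (17/25, 1/5)
5. Y lies on line CV with CY:YV = -2:5 ⇒ Y = (4/3, -2/3)
through T parallel to YC: direction (-8/15, 2/3); meets CQ at H = (21/25, 0)
H = C + t·(Q−C) with t = -8/75

t = -8/75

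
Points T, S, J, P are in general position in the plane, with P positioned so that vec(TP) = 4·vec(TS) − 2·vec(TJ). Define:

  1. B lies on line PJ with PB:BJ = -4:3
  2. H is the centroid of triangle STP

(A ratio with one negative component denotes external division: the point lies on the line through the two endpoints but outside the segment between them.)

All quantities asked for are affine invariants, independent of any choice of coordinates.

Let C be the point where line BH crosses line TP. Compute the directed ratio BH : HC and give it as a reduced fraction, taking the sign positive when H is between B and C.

BH:HC = 23

Choose coordinates T = (0, 0), S = (1, 0), J = (0, 1), P = (4, -2).
1. B lies on line PJ with PB:BJ = -4:3 ⇒ B = (-12, 10)
2. H is the centroid of triangle STP ⇒ H = (5/3, -2/3)
line BH meets TP at C = (52/23, -26/23)
H = B + t·(C−B) with t = 23/24, so BH:HC = 23/24:1/24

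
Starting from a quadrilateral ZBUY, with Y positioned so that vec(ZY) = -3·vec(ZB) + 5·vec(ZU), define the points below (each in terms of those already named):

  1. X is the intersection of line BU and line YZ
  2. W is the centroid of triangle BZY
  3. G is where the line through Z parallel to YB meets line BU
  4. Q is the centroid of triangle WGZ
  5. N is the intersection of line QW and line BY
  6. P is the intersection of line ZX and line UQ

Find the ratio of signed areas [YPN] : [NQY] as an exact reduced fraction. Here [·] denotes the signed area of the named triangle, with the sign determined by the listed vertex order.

Assign Z = (0, 0), B = (1, 0), U = (0, 1), Y = (-3, 5) — the answer is frame-independent, so this choice is without loss of generality.
1. X is the intersection of line BU and line YZ ⇒ X = (-3/2, 5/2)
2. W is the centroid of triangle BZY ⇒ W = (-2/3, 5/3)
3. G is where the line through Z parallel to YB meets line BU ⇒ G = (-4, 5)
4. Q is the centroid of triangle WGZ ⇒ Q = (-14/9, 20/9)
5. N is the intersection of line QW and line BY ⇒ N = (0, 5/4)
6. P is the intersection of line ZX and line UQ ⇒ P = (-42/37, 70/37)
2·[YPN] = 345/148, 2·[NQY] = -35/12
[YPN]:[NQY] = 345/148:-35/12 = -207/259

[YPN]:[NQY] = -207/259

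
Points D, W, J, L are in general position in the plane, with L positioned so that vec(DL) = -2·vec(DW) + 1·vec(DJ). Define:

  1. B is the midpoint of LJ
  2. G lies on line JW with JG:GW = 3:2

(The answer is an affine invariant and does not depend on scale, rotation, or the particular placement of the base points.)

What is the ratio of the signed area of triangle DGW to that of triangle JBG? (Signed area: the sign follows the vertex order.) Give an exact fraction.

[DGW]:[JBG] = -2/3

Set D = (0, 0), W = (1, 0), J = (0, 1), L = (-2, 1); any affine frame gives the same invariant.
1. B is the midpoint of LJ ⇒ B = (-1, 1)
2. G lies on line JW with JG:GW = 3:2 ⇒ G = (3/5, 2/5)
2·[DGW] = -2/5, 2·[JBG] = 3/5
[DGW]:[JBG] = -2/5:3/5 = -2/3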